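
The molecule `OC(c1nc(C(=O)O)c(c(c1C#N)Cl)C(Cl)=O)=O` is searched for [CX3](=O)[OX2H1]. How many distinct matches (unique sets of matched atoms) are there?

[CX3](=O)[OX2H1] is the SMARTS for a carboxylic acid: an sp2 carbon double-bonded to O and single-bonded to an -OH oxygen.
The molecule carries 2 separate instances of a carboxylic acid group (-C(=O)OH) meeting every constraint; each maps to a distinct set of atoms, giving 2 matches.

2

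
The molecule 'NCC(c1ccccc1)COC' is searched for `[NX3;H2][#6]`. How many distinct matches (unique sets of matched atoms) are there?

1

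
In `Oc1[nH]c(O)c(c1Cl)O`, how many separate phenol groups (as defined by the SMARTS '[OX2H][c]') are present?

3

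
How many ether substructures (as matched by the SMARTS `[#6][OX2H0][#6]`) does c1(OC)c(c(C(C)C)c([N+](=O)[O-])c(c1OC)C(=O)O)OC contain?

[#6][OX2H0][#6] is the SMARTS for an ether: an aliphatic oxygen bridging two carbons with no H on the oxygen.
The molecule carries 3 separate instances of a methoxy ether (-OCH3) meeting every constraint; each maps to a distinct set of atoms, giving 3 matches.

3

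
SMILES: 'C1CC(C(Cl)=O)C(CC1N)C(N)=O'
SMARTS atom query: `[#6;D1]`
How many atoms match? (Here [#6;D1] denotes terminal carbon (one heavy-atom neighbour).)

0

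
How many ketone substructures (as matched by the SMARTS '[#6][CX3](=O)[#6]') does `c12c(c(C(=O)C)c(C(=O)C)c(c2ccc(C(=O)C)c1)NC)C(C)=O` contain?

[#6][CX3](=O)[#6] is the SMARTS for a ketone: a carbonyl carbon (no H) flanked by two carbons.
The molecule carries 4 separate instances of an acetyl/ketone group (-C(=O)CH3) meeting every constraint; each maps to a distinct set of atoms, giving 4 matches.

4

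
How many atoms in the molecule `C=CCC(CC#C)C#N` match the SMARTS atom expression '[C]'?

8

Check the 9 heavy atoms by environment: 8× C → match; 1× N → no.
That gives 8 matching atoms.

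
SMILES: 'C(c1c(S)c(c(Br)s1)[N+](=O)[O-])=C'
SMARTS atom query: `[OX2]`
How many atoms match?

Check the 12 heavy atoms by environment: 1× s (aromatic, X2) → no; 4× c (aromatic, X3) → no; 1× N (charge +1, X3) → no; 1× O (charge -1, X1) → no; 1× O (X1) → no; 1× S (X2) → no; 2× C (X3) → no; 1× Br (X1) → no.
No environment satisfies the query, so 0 matching atoms.

0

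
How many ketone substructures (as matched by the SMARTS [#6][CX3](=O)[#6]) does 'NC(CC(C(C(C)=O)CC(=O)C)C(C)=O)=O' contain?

[#6][CX3](=O)[#6] is the SMARTS for a ketone: a carbonyl carbon (no H) flanked by two carbons.
The molecule carries 3 separate instances of an acetyl/ketone group (-C(=O)CH3) meeting every constraint; each maps to a distinct set of atoms, giving 3 matches.

3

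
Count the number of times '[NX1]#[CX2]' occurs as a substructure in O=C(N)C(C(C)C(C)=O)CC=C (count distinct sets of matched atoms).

0

[NX1]#[CX2] is the SMARTS for a nitrile: a nitrogen triple-bonded to a two-connected carbon.
The molecule has a primary amide (-C(=O)NH2), but the nitrogen is NX3, not NX1; nothing else fits, so there are 0 matches.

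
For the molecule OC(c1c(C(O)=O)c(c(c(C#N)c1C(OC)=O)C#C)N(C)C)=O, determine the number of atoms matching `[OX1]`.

3

The query [OX1] means: aliphatic oxygen with one total connection — typically a carbonyl =O or an oxide.
Check the 23 heavy atoms by environment: 6× c (aromatic, X3) → no; 3× C (X2) → no; 1× N (X1) → no; 3× C (X3) → no; 3× O (X1) → match; 3× O (X2) → no; 1× N (X3) → no; 3× C (X4) → no.
That gives 3 matching atoms.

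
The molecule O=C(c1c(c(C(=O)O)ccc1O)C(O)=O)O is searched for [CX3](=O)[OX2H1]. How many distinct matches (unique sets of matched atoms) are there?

[CX3](=O)[OX2H1] is the SMARTS for a carboxylic acid: an sp2 carbon double-bonded to O and single-bonded to an -OH oxygen.
The molecule carries 3 separate instances of a carboxylic acid group (-C(=O)OH) meeting every constraint; each maps to a distinct set of atoms, giving 3 matches.

3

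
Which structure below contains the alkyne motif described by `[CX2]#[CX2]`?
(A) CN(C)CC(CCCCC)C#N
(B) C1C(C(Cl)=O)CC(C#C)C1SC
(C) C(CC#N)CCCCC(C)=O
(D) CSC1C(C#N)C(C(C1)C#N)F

B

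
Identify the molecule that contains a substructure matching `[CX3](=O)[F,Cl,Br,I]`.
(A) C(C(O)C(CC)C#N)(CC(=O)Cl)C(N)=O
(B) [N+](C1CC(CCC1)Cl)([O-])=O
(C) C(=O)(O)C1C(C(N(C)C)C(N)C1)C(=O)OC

[CX3](=O)[F,Cl,Br,I] describes a carbonyl carbon bonded to a halogen (an acyl halide).
(A) contains an acyl chloride (-C(=O)Cl), which satisfies every atom and bond constraint.
(B) has a chloro substituent but the Cl is not on a carbonyl carbon.
(C) has a methyl-ester group (-C(=O)OCH3) but the carbonyl is bonded to -O-C, not to a halogen.
So the answer is (A).

A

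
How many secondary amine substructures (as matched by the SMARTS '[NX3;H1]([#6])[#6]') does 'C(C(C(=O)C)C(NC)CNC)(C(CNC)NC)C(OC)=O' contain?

4

[NX3;H1]([#6])[#6] is the SMARTS for a secondary amine: a trivalent nitrogen with one H, bonded to two carbons.
The molecule carries 4 separate instances of an N-methylamino group (-NHCH3) meeting every constraint; each maps to a distinct set of atoms, giving 4 matches.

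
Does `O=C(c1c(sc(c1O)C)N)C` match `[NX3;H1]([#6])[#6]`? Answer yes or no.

No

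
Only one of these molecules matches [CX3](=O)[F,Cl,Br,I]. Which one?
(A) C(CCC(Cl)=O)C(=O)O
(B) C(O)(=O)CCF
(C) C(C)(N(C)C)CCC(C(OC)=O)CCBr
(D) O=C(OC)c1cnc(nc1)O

A

[CX3](=O)[F,Cl,Br,I] describes a carbonyl carbon bonded to a halogen (an acyl halide).
(A) contains an acyl chloride (-C(=O)Cl), which satisfies every atom and bond constraint.
(B) has a carboxylic acid group (-C(=O)OH) but the carbonyl is bonded to -OH, not to a halogen.
(C) has a methyl-ester group (-C(=O)OCH3) but the carbonyl is bonded to -O-C, not to a halogen.
(D) has a methyl-ester group (-C(=O)OCH3) but the carbonyl is bonded to -O-C, not to a halogen.
So the answer is (A).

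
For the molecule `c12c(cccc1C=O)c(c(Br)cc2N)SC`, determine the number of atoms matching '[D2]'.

6

The query [D2] means: atom with exactly two heavy-atom neighbours.
Check the 16 heavy atoms by environment: 6× c (aromatic, D3) → no; 4× c (aromatic, D2) → match; 1× C (D2) → match; 1× O (D1) → no; 1× N (D1) → no; 1× Br (D1) → no; 1× S (D2) → match; 1× C (D1) → no.
Summing the matching environments: 4 + 1 + 1 = 6 matching atoms.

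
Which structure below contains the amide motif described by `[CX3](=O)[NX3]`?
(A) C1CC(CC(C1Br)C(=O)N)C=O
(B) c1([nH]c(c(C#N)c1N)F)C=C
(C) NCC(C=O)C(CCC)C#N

A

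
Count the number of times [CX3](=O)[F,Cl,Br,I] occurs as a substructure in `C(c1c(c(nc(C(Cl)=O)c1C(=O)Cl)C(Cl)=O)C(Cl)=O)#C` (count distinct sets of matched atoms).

[CX3](=O)[F,Cl,Br,I] is the SMARTS for an acyl halide: a carbonyl carbon bonded to a halogen.
The molecule carries 4 separate instances of an acyl chloride (-C(=O)Cl) meeting every constraint; each maps to a distinct set of atoms, giving 4 matches.

4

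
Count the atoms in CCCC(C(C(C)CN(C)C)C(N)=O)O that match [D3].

5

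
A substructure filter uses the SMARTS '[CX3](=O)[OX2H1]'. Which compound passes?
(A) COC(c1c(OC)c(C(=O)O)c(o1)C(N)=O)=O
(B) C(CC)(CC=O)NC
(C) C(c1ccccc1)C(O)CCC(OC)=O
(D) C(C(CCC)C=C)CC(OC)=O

A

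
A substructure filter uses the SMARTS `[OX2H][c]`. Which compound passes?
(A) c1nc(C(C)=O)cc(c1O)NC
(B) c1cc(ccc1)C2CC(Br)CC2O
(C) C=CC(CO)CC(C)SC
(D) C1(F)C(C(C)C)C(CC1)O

A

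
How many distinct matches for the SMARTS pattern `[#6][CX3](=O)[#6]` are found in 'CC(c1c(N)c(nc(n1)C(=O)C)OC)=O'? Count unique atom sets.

2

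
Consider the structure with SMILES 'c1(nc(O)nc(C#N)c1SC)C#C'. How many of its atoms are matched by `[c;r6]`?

4

Check the 13 heavy atoms by environment: 2× n (aromatic, in 6-ring) → no; 4× c (aromatic, in 6-ring) → match; 1× S (acyclic) → no; 4× C (acyclic) → no; 1× N (acyclic) → no; 1× O (acyclic) → no.
That gives 4 matching atoms.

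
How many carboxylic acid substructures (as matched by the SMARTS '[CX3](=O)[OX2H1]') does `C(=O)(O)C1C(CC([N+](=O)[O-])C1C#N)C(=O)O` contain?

2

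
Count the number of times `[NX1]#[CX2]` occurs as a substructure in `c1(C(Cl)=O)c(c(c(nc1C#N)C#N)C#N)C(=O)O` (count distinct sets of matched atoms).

3

[NX1]#[CX2] is the SMARTS for a nitrile: a nitrogen triple-bonded to a two-connected carbon.
The molecule carries 3 separate instances of a nitrile (-C#N) meeting every constraint; each maps to a distinct set of atoms, giving 3 matches.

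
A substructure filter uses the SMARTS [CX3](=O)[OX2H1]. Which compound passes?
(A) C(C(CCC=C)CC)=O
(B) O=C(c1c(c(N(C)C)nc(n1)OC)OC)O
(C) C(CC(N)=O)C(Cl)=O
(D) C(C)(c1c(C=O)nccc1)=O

B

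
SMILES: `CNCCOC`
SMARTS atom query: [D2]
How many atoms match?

4

Check the 6 heavy atoms by environment: 2× C (D2) → match; 1× O (D2) → match; 2× C (D1) → no; 1× N (D2) → match.
Summing the matching environments: 2 + 1 + 1 = 4 matching atoms.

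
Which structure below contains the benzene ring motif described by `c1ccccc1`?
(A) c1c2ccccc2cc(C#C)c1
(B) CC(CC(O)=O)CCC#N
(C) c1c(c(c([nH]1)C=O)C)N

A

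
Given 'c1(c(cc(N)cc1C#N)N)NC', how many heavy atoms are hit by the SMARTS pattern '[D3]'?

4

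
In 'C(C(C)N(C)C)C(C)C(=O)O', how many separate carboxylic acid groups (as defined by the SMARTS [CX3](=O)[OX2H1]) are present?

1

[CX3](=O)[OX2H1] is the SMARTS for a carboxylic acid: an sp2 carbon double-bonded to O and single-bonded to an -OH oxygen.
Exactly one fragment in the molecule meets all constraints, giving 1 match.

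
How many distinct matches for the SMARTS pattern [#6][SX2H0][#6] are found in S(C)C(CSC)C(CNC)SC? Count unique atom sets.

3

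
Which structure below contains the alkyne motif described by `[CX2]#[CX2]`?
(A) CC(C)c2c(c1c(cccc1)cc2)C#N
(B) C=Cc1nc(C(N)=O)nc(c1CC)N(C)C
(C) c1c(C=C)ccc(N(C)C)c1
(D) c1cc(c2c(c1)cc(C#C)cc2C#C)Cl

D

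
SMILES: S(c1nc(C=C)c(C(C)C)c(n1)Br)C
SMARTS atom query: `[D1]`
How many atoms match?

The query [D1] means: atom with exactly one heavy-atom neighbour (degree 1).
Check the 14 heavy atoms by environment: 2× n (aromatic, D2) → no; 4× c (aromatic, D3) → no; 1× S (D2) → no; 4× C (D1) → match; 1× C (D2) → no; 1× C (D3) → no; 1× Br (D1) → match.
Summing the matching environments: 4 + 1 = 5 matching atoms.

5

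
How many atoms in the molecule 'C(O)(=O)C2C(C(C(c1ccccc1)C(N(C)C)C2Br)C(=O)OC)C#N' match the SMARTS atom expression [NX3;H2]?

0

The query [NX3;H2] means: aliphatic N with 3 total connections, two of them H — an -NH2 nitrogen (amine or amide).
Check the 25 heavy atoms by environment: 6× C (H1, X4) → no; 1× C (H0, X2) → no; 1× N (H0, X1) → no; 1× c (aromatic, H0, X3) → no; 5× c (aromatic, H1, X3) → no; 1× Br (H0, X1) → no; 2× C (H0, X3) → no; 2× O (H0, X1) → no; 1× O (H0, X2) → no; 3× C (H3, X4) → no; 1× O (H1, X2) → no; 1× N (H0, X3) → no.
No environment satisfies the query, so 0 matching atoms.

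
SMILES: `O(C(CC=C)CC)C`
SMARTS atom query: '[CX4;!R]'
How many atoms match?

The query [CX4;!R] means: aliphatic carbon with four total connections, not in a ring.
Check the 8 heavy atoms by environment: 5× C (X4, acyclic) → match; 2× C (X3, acyclic) → no; 1× O (X2, acyclic) → no.
That gives 5 matching atoms.

5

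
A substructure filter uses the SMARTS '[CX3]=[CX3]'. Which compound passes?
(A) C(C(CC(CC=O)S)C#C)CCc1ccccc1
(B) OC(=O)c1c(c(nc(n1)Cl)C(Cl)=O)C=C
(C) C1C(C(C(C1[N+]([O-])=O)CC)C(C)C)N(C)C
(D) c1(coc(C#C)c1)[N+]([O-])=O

[CX3]=[CX3] describes a non-aromatic C=C double bond between two sp2 carbons (an alkene).
(A) has an ethynyl group (-C#CH) but the C-C bond is a triple bond, not a double bond.
(B) contains a vinyl group (-CH=CH2), which satisfies every atom and bond constraint.
(C) has an ethyl group (-CH2CH3) but its C-C bond is a single bond between CX4 carbons, not CX3=CX3.
(D) has an ethynyl group (-C#CH) but the C-C bond is a triple bond, not a double bond.
So the answer is (B).

B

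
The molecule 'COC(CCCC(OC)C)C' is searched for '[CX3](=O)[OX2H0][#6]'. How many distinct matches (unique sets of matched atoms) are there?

[CX3](=O)[OX2H0][#6] is the SMARTS for an ester: a carbonyl carbon bonded to an oxygen that is itself bonded to carbon (no H on that O).
The molecule has a methoxy ether (-OCH3), but the ether oxygen is not adjacent to a C=O carbon; nothing else fits, so there are 0 matches.

0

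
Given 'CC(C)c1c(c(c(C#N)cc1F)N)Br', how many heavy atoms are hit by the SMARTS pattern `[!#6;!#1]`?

The query [!#6;!#1] means: not carbon and not hydrogen — any heteroatom.
Check the 14 heavy atoms by environment: 6× c (aromatic) → no; 4× C → no; 1× Br → match; 2× N → match; 1× F → match.
Summing the matching environments: 1 + 2 + 1 = 4 matching atoms.

4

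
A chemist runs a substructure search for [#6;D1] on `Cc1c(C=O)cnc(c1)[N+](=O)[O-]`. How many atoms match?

1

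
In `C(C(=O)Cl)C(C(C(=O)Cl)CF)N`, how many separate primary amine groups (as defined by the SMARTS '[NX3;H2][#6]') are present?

[NX3;H2][#6] is the SMARTS for a primary amine: a trivalent nitrogen with two H attached to carbon.
Exactly one fragment in the molecule meets all constraints, giving 1 match.

1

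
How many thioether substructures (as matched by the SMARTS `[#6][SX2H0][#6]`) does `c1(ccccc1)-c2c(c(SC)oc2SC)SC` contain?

3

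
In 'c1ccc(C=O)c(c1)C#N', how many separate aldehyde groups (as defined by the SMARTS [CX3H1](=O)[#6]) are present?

1

[CX3H1](=O)[#6] is the SMARTS for an aldehyde: an sp2 carbon with one H, double-bonded to O and single-bonded to carbon.
Exactly one fragment in the molecule meets all constraints, giving 1 match.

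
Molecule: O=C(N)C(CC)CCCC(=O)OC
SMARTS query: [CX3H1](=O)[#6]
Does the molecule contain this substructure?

No

The pattern [CX3H1](=O)[#6] describes an sp2 carbon with one H, double-bonded to O and single-bonded to carbon — an aldehyde.
The closest candidate here is a methyl-ester group (-C(=O)OCH3), but the carbonyl carbon has H0, not H1. No other fragment satisfies the full query, so there is no match.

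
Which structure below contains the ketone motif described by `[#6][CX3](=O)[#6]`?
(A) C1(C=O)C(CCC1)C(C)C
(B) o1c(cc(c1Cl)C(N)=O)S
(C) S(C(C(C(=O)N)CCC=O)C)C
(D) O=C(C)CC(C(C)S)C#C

[#6][CX3](=O)[#6] describes a carbonyl carbon (no H) flanked by two carbons (a ketone).
(A) has an aldehyde (-CHO) but the carbonyl carbon has H1, so it is not flanked by two carbons.
(B) has a primary amide (-C(=O)NH2) but one neighbour of the carbonyl carbon is N, not C.
(C) has an aldehyde (-CHO) but the carbonyl carbon has H1, so it is not flanked by two carbons.
(D) contains an acetyl/ketone group (-C(=O)CH3), which satisfies every atom and bond constraint.
So the answer is (D).

D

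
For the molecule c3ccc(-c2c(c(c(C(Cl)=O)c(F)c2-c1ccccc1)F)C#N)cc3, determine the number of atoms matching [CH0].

2

The query [CH0] means: aliphatic carbon with no attached hydrogen.
Check the 25 heavy atoms by environment: 8× c (aromatic, H0) → no; 2× F (H0) → no; 2× C (H0) → match; 1× N (H0) → no; 10× c (aromatic, H1) → no; 1× O (H0) → no; 1× Cl (H0) → no.
That gives 2 matching atoms.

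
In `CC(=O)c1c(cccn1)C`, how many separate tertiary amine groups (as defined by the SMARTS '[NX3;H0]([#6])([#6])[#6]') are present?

[NX3;H0]([#6])([#6])[#6] is the SMARTS for a tertiary amine: a trivalent nitrogen with no H, bonded to three carbons.
No fragment in the molecule satisfies every constraint, giving 0 matches.

0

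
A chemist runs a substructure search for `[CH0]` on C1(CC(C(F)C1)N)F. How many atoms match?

0

The query [CH0] means: aliphatic carbon with no attached hydrogen.
Check the 8 heavy atoms by environment: 2× C (H2) → no; 3× C (H1) → no; 1× N (H2) → no; 2× F (H0) → no.
No environment satisfies the query, so 0 matching atoms.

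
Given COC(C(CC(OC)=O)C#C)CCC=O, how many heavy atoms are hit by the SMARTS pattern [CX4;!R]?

7

The query [CX4;!R] means: aliphatic carbon with four total connections, not in a ring.
Check the 15 heavy atoms by environment: 7× C (X4, acyclic) → match; 2× C (X3, acyclic) → no; 2× O (X1, acyclic) → no; 2× O (X2, acyclic) → no; 2× C (X2, acyclic) → no.
That gives 7 matching atoms.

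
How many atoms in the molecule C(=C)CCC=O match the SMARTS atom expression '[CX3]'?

3

Check the 6 heavy atoms by environment: 2× C (X4) → no; 3× C (X3) → match; 1× O (X1) → no.
That gives 3 matching atoms.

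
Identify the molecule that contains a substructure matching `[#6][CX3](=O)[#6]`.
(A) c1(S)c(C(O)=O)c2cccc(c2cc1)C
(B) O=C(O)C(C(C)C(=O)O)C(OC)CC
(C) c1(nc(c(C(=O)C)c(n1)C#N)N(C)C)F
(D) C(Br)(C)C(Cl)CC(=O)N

C

[#6][CX3](=O)[#6] describes a carbonyl carbon (no H) flanked by two carbons (a ketone).
(A) has a carboxylic acid group (-C(=O)OH) but one neighbour of the carbonyl carbon is O, not C.
(B) has a carboxylic acid group (-C(=O)OH) but one neighbour of the carbonyl carbon is O, not C.
(C) contains an acetyl/ketone group (-C(=O)CH3), which satisfies every atom and bond constraint.
(D) has a primary amide (-C(=O)NH2) but one neighbour of the carbonyl carbon is N, not C.
So the answer is (C).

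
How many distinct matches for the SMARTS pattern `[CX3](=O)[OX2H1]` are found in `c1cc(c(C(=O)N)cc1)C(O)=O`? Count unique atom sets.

1

[CX3](=O)[OX2H1] is the SMARTS for a carboxylic acid: an sp2 carbon double-bonded to O and single-bonded to an -OH oxygen.
Exactly one fragment in the molecule meets all constraints, giving 1 match.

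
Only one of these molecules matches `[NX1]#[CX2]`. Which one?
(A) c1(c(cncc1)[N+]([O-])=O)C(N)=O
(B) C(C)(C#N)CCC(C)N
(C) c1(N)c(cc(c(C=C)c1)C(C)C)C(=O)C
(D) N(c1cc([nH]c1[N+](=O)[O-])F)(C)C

B

[NX1]#[CX2] describes a nitrogen triple-bonded to a two-connected carbon (a nitrile).
(A) has a primary amide (-C(=O)NH2) but the nitrogen is NX3, not NX1.
(B) contains a nitrile (-C#N), which satisfies every atom and bond constraint.
(C) has a primary amino group (-NH2) but the nitrogen is NX3 (three connections), not NX1 triple-bonded.
(D) has a nitro group (-[N+](=O)[O-]) but there is no C#N triple bond.
So the answer is (B).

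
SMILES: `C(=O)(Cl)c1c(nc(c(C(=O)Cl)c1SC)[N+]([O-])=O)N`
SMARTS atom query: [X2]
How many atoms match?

2

The query [X2] means: any atom with exactly two total connections (bonds + H).
Check the 18 heavy atoms by environment: 1× n (aromatic, X2) → match; 5× c (aromatic, X3) → no; 2× C (X3) → no; 3× O (X1) → no; 2× Cl (X1) → no; 1× N (X3) → no; 1× S (X2) → match; 1× C (X4) → no; 1× N (charge +1, X3) → no; 1× O (charge -1, X1) → no.
Summing the matching environments: 1 + 1 = 2 matching atoms.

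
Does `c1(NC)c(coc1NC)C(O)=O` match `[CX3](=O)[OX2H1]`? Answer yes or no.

Yes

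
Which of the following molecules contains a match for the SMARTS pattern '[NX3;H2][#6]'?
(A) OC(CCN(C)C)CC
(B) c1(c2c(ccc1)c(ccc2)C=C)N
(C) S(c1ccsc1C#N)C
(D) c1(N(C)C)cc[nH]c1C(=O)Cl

B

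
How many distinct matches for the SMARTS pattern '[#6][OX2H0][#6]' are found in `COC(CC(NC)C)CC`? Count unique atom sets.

1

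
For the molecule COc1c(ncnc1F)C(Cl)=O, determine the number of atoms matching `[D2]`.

The query [D2] means: atom with exactly two heavy-atom neighbours.
Check the 12 heavy atoms by environment: 2× n (aromatic, D2) → match; 1× c (aromatic, D2) → match; 3× c (aromatic, D3) → no; 1× F (D1) → no; 1× C (D3) → no; 1× O (D1) → no; 1× Cl (D1) → no; 1× O (D2) → match; 1× C (D1) → no.
Summing the matching environments: 2 + 1 + 1 = 4 matching atoms.

4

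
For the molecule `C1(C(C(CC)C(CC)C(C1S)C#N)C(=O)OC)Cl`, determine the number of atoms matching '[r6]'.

The query [r6] means: r6 matches atoms in a six-membered ring.
Check the 18 heavy atoms by environment: 6× C (in 6-ring) → match; 7× C (acyclic) → no; 1× N (acyclic) → no; 1× S (acyclic) → no; 1× Cl (acyclic) → no; 2× O (acyclic) → no.
That gives 6 matching atoms.

6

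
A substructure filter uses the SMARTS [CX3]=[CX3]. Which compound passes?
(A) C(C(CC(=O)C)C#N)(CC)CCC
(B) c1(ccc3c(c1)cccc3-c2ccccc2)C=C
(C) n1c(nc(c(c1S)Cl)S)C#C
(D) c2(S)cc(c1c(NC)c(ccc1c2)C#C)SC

B

[CX3]=[CX3] describes a non-aromatic C=C double bond between two sp2 carbons (an alkene).
(A) has an ethyl group (-CH2CH3) but its C-C bond is a single bond between CX4 carbons, not CX3=CX3.
(B) contains a vinyl group (-CH=CH2), which satisfies every atom and bond constraint.
(C) has an ethynyl group (-C#CH) but the C-C bond is a triple bond, not a double bond.
(D) has an ethynyl group (-C#CH) but the C-C bond is a triple bond, not a double bond.
So the answer is (B).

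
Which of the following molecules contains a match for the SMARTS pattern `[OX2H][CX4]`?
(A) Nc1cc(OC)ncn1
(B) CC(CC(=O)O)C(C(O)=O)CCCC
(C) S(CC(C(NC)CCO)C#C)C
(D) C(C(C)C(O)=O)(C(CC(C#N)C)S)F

C

[OX2H][CX4] describes a hydroxyl oxygen bound to an sp3 (X4) carbon (an aliphatic alcohol).
(A) has a methoxy ether (-OCH3) but the oxygen has H0 (ether), not H1.
(B) has a carboxylic acid group (-C(=O)OH) but the -OH is on a CX3 carbonyl carbon, not a CX4 carbon.
(C) contains a hydroxyl group (-OH), which satisfies every atom and bond constraint.
(D) has a carboxylic acid group (-C(=O)OH) but the -OH is on a CX3 carbonyl carbon, not a CX4 carbon.
So the answer is (C).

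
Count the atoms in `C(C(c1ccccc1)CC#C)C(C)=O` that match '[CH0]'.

2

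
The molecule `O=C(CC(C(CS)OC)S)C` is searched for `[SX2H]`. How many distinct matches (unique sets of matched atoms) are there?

2

[SX2H] is the SMARTS for a thiol: an aliphatic sulfur with two connections, one being H.
The molecule carries 2 separate instances of a thiol (-SH) meeting every constraint; each maps to a distinct set of atoms, giving 2 matches.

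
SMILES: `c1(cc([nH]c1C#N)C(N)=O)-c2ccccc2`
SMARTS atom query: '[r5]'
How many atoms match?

5

Check the 16 heavy atoms by environment: 1× n (aromatic, in 5-ring) → match; 4× c (aromatic, in 5-ring) → match; 6× c (aromatic, in 6-ring) → no; 2× C (acyclic) → no; 1× O (acyclic) → no; 2× N (acyclic) → no.
Summing the matching environments: 1 + 4 = 5 matching atoms.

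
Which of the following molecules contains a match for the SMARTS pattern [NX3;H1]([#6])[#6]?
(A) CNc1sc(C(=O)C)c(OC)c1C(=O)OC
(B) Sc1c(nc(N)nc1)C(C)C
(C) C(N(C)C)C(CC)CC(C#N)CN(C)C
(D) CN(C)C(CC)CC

A

[NX3;H1]([#6])[#6] describes a trivalent nitrogen with one H, bonded to two carbons (a secondary amine).
(A) contains an N-methylamino group (-NHCH3), which satisfies every atom and bond constraint.
(B) has a primary amino group (-NH2) but the nitrogen has H2 and only one carbon neighbour.
(C) has a dimethylamino group (-N(CH3)2) but the nitrogen has H0, not H1.
(D) has a dimethylamino group (-N(CH3)2) but the nitrogen has H0, not H1.
So the answer is (A).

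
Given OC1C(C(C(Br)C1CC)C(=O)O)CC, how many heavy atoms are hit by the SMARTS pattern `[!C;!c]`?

4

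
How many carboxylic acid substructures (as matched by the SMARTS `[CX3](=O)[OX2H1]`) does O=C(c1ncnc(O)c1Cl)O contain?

[CX3](=O)[OX2H1] is the SMARTS for a carboxylic acid: an sp2 carbon double-bonded to O and single-bonded to an -OH oxygen.
Exactly one fragment in the molecule meets all constraints, giving 1 match.

1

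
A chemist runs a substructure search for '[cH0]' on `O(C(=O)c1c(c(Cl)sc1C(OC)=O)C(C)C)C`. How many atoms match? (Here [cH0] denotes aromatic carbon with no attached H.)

4

The query [cH0] means: aromatic carbon with no attached hydrogen (substituted or ring-fusion).
Check the 17 heavy atoms by environment: 1× s (aromatic, H0) → no; 4× c (aromatic, H0) → match; 1× Cl (H0) → no; 2× C (H0) → no; 4× O (H0) → no; 4× C (H3) → no; 1× C (H1) → no.
That gives 4 matching atoms.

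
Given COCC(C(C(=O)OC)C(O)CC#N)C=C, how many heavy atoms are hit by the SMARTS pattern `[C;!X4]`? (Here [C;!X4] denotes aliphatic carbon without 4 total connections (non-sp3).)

4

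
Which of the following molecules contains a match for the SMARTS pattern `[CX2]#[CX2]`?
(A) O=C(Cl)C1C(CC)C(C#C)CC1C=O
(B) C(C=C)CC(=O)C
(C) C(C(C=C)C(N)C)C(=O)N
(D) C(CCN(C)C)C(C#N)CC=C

A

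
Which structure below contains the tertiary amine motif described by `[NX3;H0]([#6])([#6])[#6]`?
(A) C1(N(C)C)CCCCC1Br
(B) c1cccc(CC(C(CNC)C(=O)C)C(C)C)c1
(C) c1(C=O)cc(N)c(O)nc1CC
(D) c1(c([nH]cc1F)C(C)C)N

[NX3;H0]([#6])([#6])[#6] describes a trivalent nitrogen with no H, bonded to three carbons (a tertiary amine).
(A) contains a dimethylamino group (-N(CH3)2), which satisfies every atom and bond constraint.
(B) has an N-methylamino group (-NHCH3) but the nitrogen still has one H (H1), not H0.
(C) has a primary amino group (-NH2) but the nitrogen has H2, not H0 with three carbons.
(D) has a primary amino group (-NH2) but the nitrogen has H2, not H0 with three carbons.
So the answer is (A).

A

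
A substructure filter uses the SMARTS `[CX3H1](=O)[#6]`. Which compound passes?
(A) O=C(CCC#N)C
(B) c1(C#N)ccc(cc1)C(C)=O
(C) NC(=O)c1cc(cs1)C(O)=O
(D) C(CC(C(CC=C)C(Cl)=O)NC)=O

[CX3H1](=O)[#6] describes an sp2 carbon with one H, double-bonded to O and single-bonded to carbon (an aldehyde).
(A) has an acetyl/ketone group (-C(=O)CH3) but the carbonyl carbon has H0 (two carbon neighbours), not H1.
(B) has an acetyl/ketone group (-C(=O)CH3) but the carbonyl carbon has H0 (two carbon neighbours), not H1.
(C) has a carboxylic acid group (-C(=O)OH) but the carbonyl carbon has H0 and is bonded to O, not H1.
(D) contains an aldehyde (-CHO), which satisfies every atom and bond constraint.
So the answer is (D).

D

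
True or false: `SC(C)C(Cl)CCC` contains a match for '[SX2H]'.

The pattern [SX2H] describes an aliphatic sulfur with two connections, one being H — a thiol.
The molecule carries a thiol (-SH), whose atoms satisfy every constraint of the query, so the pattern matches.

True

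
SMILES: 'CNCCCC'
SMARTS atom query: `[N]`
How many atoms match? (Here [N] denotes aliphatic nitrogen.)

1

The query [N] means: uppercase N matches aliphatic (non-aromatic) nitrogen only.
Check the 6 heavy atoms by environment: 5× C → no; 1× N → match.
That gives 1 matching atom.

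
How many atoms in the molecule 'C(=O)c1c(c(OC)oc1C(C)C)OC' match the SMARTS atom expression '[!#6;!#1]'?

4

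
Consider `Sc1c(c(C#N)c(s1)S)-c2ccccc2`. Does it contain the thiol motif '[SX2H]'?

The pattern [SX2H] describes an aliphatic sulfur with two connections, one being H — a thiol.
The molecule carries a thiol (-SH), whose atoms satisfy every constraint of the query, so the pattern matches.

Yes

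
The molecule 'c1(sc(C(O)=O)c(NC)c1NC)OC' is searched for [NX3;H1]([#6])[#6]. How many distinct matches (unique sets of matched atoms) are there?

2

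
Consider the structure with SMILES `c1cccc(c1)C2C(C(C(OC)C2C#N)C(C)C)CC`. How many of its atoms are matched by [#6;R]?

The query [#6;R] means: carbon that is part of a ring.
Check the 20 heavy atoms by environment: 5× C (in 5-ring) → match; 7× C (acyclic) → no; 1× O (acyclic) → no; 6× c (aromatic, in 6-ring) → match; 1× N (acyclic) → no.
Summing the matching environments: 5 + 6 = 11 matching atoms.

11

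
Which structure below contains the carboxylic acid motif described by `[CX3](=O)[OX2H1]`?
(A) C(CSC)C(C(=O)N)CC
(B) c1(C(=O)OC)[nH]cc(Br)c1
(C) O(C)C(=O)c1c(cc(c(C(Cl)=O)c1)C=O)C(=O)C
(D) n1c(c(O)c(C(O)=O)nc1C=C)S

[CX3](=O)[OX2H1] describes an sp2 carbon double-bonded to O and single-bonded to an -OH oxygen (a carboxylic acid).
(A) has a primary amide (-C(=O)NH2) but the carbonyl is bonded to N, not to an -OH oxygen.
(B) has a methyl-ester group (-C(=O)OCH3) but the singly-bonded O has no H (OX2H0, not OX2H1).
(C) has an aldehyde (-CHO) but there is no singly-bonded oxygen on the carbonyl carbon.
(D) contains a carboxylic acid group (-C(=O)OH), which satisfies every atom and bond constraint.
So the answer is (D).

D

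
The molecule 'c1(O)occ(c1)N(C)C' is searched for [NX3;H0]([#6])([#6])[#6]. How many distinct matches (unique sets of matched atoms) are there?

1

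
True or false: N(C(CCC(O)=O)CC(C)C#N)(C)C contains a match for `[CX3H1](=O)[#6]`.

False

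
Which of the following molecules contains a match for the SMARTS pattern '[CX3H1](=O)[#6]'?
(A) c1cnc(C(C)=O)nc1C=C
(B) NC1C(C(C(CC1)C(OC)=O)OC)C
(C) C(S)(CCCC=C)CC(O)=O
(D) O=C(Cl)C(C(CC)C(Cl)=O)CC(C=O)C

[CX3H1](=O)[#6] describes an sp2 carbon with one H, double-bonded to O and single-bonded to carbon (an aldehyde).
(A) has an acetyl/ketone group (-C(=O)CH3) but the carbonyl carbon has H0 (two carbon neighbours), not H1.
(B) has a methyl-ester group (-C(=O)OCH3) but the carbonyl carbon has H0, not H1.
(C) has a carboxylic acid group (-C(=O)OH) but the carbonyl carbon has H0 and is bonded to O, not H1.
(D) contains an aldehyde (-CHO), which satisfies every atom and bond constraint.
So the answer is (D).

D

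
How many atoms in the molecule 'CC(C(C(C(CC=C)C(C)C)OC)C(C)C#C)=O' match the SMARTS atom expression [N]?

Check the 18 heavy atoms by environment: 16× C → no; 2× O → no.
No environment satisfies the query, so 0 matching atoms.

0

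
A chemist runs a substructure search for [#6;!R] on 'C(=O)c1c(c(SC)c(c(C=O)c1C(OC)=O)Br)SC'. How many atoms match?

6

Check the 19 heavy atoms by environment: 6× c (aromatic, in 6-ring) → no; 6× C (acyclic) → match; 4× O (acyclic) → no; 1× Br (acyclic) → no; 2× S (acyclic) → no.
That gives 6 matching atoms.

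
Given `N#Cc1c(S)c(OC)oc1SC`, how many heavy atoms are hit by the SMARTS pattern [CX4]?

The query [CX4] means: C with X4: aliphatic carbon with exactly 4 total connections (bonds + H).
Check the 12 heavy atoms by environment: 1× o (aromatic, X2) → no; 4× c (aromatic, X3) → no; 2× S (X2) → no; 1× O (X2) → no; 2× C (X4) → match; 1× C (X2) → no; 1× N (X1) → no.
That gives 2 matching atoms.

2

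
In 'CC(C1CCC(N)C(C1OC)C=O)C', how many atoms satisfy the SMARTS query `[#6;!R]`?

The query [#6;!R] means: carbon not in any ring.
Check the 14 heavy atoms by environment: 6× C (in 6-ring) → no; 5× C (acyclic) → match; 2× O (acyclic) → no; 1× N (acyclic) → no.
That gives 5 matching atoms.

5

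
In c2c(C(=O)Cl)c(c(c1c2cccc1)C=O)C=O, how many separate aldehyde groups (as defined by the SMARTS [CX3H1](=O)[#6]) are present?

2

[CX3H1](=O)[#6] is the SMARTS for an aldehyde: an sp2 carbon with one H, double-bonded to O and single-bonded to carbon.
The molecule carries 2 separate instances of an aldehyde (-CHO) meeting every constraint; each maps to a distinct set of atoms, giving 2 matches.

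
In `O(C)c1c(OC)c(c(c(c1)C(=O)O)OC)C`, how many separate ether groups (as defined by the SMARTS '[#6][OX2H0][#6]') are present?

3

[#6][OX2H0][#6] is the SMARTS for an ether: an aliphatic oxygen bridging two carbons with no H on the oxygen.
The molecule carries 3 separate instances of a methoxy ether (-OCH3) meeting every constraint; each maps to a distinct set of atoms, giving 3 matches.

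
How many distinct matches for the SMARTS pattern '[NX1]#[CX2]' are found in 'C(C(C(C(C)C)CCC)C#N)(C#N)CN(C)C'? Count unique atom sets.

[NX1]#[CX2] is the SMARTS for a nitrile: a nitrogen triple-bonded to a two-connected carbon.
The molecule carries 2 separate instances of a nitrile (-C#N) meeting every constraint; each maps to a distinct set of atoms, giving 2 matches.

2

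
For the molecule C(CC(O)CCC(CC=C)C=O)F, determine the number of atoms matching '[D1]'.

4

The query [D1] means: atom with exactly one heavy-atom neighbour (degree 1).
Check the 13 heavy atoms by environment: 7× C (D2) → no; 2× C (D3) → no; 2× O (D1) → match; 1× F (D1) → match; 1× C (D1) → match.
Summing the matching environments: 2 + 1 + 1 = 4 matching atoms.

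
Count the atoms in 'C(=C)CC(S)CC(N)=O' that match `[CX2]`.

0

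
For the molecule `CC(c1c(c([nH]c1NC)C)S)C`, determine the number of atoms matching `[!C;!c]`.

The query [!C;!c] means: neither aliphatic nor aromatic carbon — same as [!#6].
Check the 12 heavy atoms by environment: 1× n (aromatic) → match; 4× c (aromatic) → no; 1× S → match; 5× C → no; 1× N → match.
Summing the matching environments: 1 + 1 + 1 = 3 matching atoms.

3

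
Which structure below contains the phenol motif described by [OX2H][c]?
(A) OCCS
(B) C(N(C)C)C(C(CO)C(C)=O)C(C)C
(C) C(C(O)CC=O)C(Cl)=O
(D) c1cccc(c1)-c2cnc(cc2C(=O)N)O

[OX2H][c] describes a hydroxyl oxygen attached to an aromatic carbon (a phenol).
(A) has a hydroxyl group (-OH) but the -OH is on an aliphatic carbon, not an aromatic c.
(B) has a hydroxyl group (-OH) but the -OH is on an aliphatic carbon, not an aromatic c.
(C) has a hydroxyl group (-OH) but the -OH is on an aliphatic carbon, not an aromatic c.
(D) contains a hydroxyl group (-OH), which satisfies every atom and bond constraint.
So the answer is (D).

D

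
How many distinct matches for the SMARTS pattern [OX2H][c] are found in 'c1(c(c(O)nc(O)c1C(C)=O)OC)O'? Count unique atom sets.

[OX2H][c] is the SMARTS for a phenol: a hydroxyl oxygen attached to an aromatic carbon.
The molecule carries 3 separate instances of a hydroxyl group (-OH) meeting every constraint; each maps to a distinct set of atoms, giving 3 matches.

3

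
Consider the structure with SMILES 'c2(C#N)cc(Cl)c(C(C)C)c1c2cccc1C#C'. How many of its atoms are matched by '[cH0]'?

6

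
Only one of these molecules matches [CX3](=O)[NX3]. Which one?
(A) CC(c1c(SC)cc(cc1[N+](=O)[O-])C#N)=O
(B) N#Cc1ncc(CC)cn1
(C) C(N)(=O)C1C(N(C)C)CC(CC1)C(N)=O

C

[CX3](=O)[NX3] describes a carbonyl carbon bonded to a trivalent nitrogen (an amide).
(A) has a nitrile (-C#N) but the nitrile N is NX1 (triple-bonded), not NX3.
(B) has a nitrile (-C#N) but the nitrile N is NX1 (triple-bonded), not NX3.
(C) contains a primary amide (-C(=O)NH2), which satisfies every atom and bond constraint.
So the answer is (C).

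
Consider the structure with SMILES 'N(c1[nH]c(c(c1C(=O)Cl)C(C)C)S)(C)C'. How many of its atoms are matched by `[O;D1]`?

1

Check the 15 heavy atoms by environment: 1× n (aromatic, D2) → no; 4× c (aromatic, D3) → no; 1× N (D3) → no; 4× C (D1) → no; 2× C (D3) → no; 1× S (D1) → no; 1× O (D1) → match; 1× Cl (D1) → no.
That gives 1 matching atom.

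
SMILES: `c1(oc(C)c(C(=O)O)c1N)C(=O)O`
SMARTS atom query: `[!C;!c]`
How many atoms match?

The query [!C;!c] means: neither aliphatic nor aromatic carbon — same as [!#6].
Check the 13 heavy atoms by environment: 1× o (aromatic) → match; 4× c (aromatic) → no; 1× N → match; 3× C → no; 4× O → match.
Summing the matching environments: 1 + 1 + 4 = 6 matching atoms.

6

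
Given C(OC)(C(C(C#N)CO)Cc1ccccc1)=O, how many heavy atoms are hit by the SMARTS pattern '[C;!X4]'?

2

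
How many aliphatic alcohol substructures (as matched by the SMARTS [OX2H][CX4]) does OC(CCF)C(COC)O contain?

[OX2H][CX4] is the SMARTS for an aliphatic alcohol: a hydroxyl oxygen bound to an sp3 (X4) carbon.
The molecule carries 2 separate instances of a hydroxyl group (-OH) meeting every constraint; each maps to a distinct set of atoms, giving 2 matches.

2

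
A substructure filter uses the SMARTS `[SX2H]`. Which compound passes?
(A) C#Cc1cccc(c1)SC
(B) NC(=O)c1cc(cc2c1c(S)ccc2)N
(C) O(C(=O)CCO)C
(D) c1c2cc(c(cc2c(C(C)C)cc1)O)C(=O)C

B

[SX2H] describes an aliphatic sulfur with two connections, one being H (a thiol).
(A) has a methylthio ether (-SCH3) but the sulfur has H0 (bonded to two carbons), not H1.
(B) contains a thiol (-SH), which satisfies every atom and bond constraint.
(C) has a hydroxyl group (-OH) but it is an -OH, not an -SH.
(D) has a hydroxyl group (-OH) but it is an -OH, not an -SH.
So the answer is (B).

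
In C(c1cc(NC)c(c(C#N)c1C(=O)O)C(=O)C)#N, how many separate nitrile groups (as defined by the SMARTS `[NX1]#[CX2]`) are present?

2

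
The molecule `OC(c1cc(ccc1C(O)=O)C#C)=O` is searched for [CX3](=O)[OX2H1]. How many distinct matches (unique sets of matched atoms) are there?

2

[CX3](=O)[OX2H1] is the SMARTS for a carboxylic acid: an sp2 carbon double-bonded to O and single-bonded to an -OH oxygen.
The molecule carries 2 separate instances of a carboxylic acid group (-C(=O)OH) meeting every constraint; each maps to a distinct set of atoms, giving 2 matches.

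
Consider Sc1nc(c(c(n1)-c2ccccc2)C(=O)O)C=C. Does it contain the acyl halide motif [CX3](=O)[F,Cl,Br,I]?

No

The pattern [CX3](=O)[F,Cl,Br,I] describes a carbonyl carbon bonded to a halogen — an acyl halide.
The closest candidate here is a carboxylic acid group (-C(=O)OH), but the carbonyl is bonded to -OH, not to a halogen. No other fragment satisfies the full query, so there is no match.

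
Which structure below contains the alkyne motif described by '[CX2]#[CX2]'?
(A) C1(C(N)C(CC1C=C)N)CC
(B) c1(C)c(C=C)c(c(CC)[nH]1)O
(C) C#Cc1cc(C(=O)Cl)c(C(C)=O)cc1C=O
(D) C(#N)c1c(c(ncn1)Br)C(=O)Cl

C

[CX2]#[CX2] describes a carbon-carbon triple bond (an alkyne).
(A) has a vinyl group (-CH=CH2) but the C=C is a double bond; both carbons are CX3, not CX2.
(B) has a vinyl group (-CH=CH2) but the C=C is a double bond; both carbons are CX3, not CX2.
(C) contains an ethynyl group (-C#CH), which satisfies every atom and bond constraint.
(D) has a nitrile (-C#N) but the triple bond is C#N, not C#C.
So the answer is (C).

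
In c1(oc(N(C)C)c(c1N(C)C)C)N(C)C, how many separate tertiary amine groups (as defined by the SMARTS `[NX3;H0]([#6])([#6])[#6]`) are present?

3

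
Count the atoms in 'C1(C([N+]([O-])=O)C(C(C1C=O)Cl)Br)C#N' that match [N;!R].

The query [N;!R] means: aliphatic nitrogen not in a ring.
Check the 14 heavy atoms by environment: 5× C (in 5-ring) → no; 1× N (charge +1, acyclic) → match; 1× O (charge -1, acyclic) → no; 2× O (acyclic) → no; 1× Br (acyclic) → no; 1× Cl (acyclic) → no; 2× C (acyclic) → no; 1× N (acyclic) → match.
Summing the matching environments: 1 + 1 = 2 matching atoms.

2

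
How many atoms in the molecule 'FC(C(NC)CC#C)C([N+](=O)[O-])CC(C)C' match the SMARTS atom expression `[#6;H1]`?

Check the 16 heavy atoms by environment: 2× C (H2) → no; 5× C (H1) → match; 1× F (H0) → no; 1× N (H1) → no; 3× C (H3) → no; 1× N (charge +1, H0) → no; 1× O (charge -1, H0) → no; 1× O (H0) → no; 1× C (H0) → no.
That gives 5 matching atoms.

5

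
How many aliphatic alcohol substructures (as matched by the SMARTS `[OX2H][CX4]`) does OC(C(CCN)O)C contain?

2

[OX2H][CX4] is the SMARTS for an aliphatic alcohol: a hydroxyl oxygen bound to an sp3 (X4) carbon.
The molecule carries 2 separate instances of a hydroxyl group (-OH) meeting every constraint; each maps to a distinct set of atoms, giving 2 matches.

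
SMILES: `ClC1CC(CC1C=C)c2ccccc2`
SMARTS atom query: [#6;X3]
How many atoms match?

The query [#6;X3] means: any carbon (aromatic or not) with three total connections.
Check the 14 heavy atoms by environment: 5× C (X4) → no; 2× C (X3) → match; 1× Cl (X1) → no; 6× c (aromatic, X3) → match.
Summing the matching environments: 2 + 6 = 8 matching atoms.

8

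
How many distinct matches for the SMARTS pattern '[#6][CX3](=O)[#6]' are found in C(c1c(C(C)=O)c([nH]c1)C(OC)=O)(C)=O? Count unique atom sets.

2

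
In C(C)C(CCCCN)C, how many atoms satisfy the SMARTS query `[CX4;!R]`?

8

The query [CX4;!R] means: aliphatic carbon with four total connections, not in a ring.
Check the 9 heavy atoms by environment: 8× C (X4, acyclic) → match; 1× N (X3, acyclic) → no.
That gives 8 matching atoms.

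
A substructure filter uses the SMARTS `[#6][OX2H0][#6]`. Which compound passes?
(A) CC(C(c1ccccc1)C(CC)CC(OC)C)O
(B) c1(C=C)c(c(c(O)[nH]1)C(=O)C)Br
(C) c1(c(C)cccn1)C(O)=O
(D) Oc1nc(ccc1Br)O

A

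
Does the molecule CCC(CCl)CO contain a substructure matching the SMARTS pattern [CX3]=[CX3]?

The pattern [CX3]=[CX3] describes a non-aromatic C=C double bond between two sp2 carbons — an alkene.
The closest candidate here is an ethyl group (-CH2CH3), but its C-C bond is a single bond between CX4 carbons, not CX3=CX3. No other fragment satisfies the full query, so there is no match.

No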